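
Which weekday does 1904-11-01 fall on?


Date: November 1, 1904
Anchor: Jan 1, 1904. With p = 1904 - 1 = 1903: (p + p//4 - p//100 + p//400) mod 7 = (1903 + 475 - 19 + 4) mod 7 = 2363 mod 7 = 4 -> Friday (Mon=0 ... Sun=6)
Days before November (Jan-Oct): 305; offset = 305 + 1 - 1 = 305
Weekday index = (4 + 305) mod 7 = 1

Day of the week: Tuesday


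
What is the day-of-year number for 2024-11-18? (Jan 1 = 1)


Date: November 18, 2024
Days in months 1 through 10: 305
Plus 18 days in November

Day of year: 323


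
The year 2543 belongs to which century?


Century = (year - 1) // 100 + 1
= (2543 - 1) // 100 + 1
= 2542 // 100 + 1
= 25 + 1

26th century


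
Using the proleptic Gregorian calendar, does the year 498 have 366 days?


Gregorian leap year rule: divisible by 4, but not by 100, unless also by 400.
498 is not divisible by 4 -> not a leap year

No


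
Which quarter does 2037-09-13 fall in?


Month: September (month 9)
Q1: Jan-Mar, Q2: Apr-Jun, Q3: Jul-Sep, Q4: Oct-Dec

Q3


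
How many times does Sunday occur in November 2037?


November 2037 has 30 days
Anchor: Jan 1, 2037. With p = 2037 - 1 = 2036: (p + p//4 - p//100 + p//400) mod 7 = (2036 + 509 - 20 + 5) mod 7 = 2530 mod 7 = 3 -> Thursday (Mon=0 ... Sun=6)
Days before November (Jan-Oct): 304; November 1 index = (3 + 304) mod 7 = 6 -> Sunday
First Sunday is November 1
Sundays: 1, 8, 15, 22, 29

5 Sundays


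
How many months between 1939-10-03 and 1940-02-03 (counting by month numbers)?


From October 1939 to February 1940
1 year * 12 = 12 months, minus 8 months = 4

4 months


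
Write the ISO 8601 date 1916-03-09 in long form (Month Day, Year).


ISO 1916-03-09 parses as year=1916, month=03, day=09
Month 3 -> March

March 9, 1916


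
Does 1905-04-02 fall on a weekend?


Anchor: Jan 1, 1905. With p = 1905 - 1 = 1904: (p + p//4 - p//100 + p//400) mod 7 = (1904 + 476 - 19 + 4) mod 7 = 2365 mod 7 = 6 -> Sunday (Mon=0 ... Sun=6)
Day of year: 92; offset = 91
Weekday index = (6 + 91) mod 7 = 6 -> Sunday
Weekend days: Saturday, Sunday

Yes


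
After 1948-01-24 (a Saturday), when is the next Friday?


Current: Saturday
Target: Friday
Days ahead: 6

Next Friday: 1948-01-30


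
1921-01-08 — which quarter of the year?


Month: January (month 1)
Q1: Jan-Mar, Q2: Apr-Jun, Q3: Jul-Sep, Q4: Oct-Dec

Q1


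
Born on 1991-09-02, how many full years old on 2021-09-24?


Birth: 1991-09-02
Reference: 2021-09-24
Year difference: 2021 - 1991 = 30

30 years old


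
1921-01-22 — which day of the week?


Date: January 22, 1921
Anchor: Jan 1, 1921. With p = 1921 - 1 = 1920: (p + p//4 - p//100 + p//400) mod 7 = (1920 + 480 - 19 + 4) mod 7 = 2385 mod 7 = 5 -> Saturday (Mon=0 ... Sun=6)
Days into year = 22 - 1 = 21
Weekday index = (5 + 21) mod 7 = 5

Day of the week: Saturday


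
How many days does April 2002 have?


April 2002

30 days


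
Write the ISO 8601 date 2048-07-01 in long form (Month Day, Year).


ISO 2048-07-01 parses as year=2048, month=07, day=01
Month 7 -> July

July 1, 2048


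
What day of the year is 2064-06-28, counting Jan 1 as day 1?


Date: June 28, 2064
Days in months 1 through 5: 152
Plus 28 days in June

Day of year: 180


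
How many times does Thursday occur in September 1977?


September 1977 has 30 days
Anchor: Jan 1, 1977. With p = 1977 - 1 = 1976: (p + p//4 - p//100 + p//400) mod 7 = (1976 + 494 - 19 + 4) mod 7 = 2455 mod 7 = 5 -> Saturday (Mon=0 ... Sun=6)
Days before September (Jan-Aug): 243; September 1 index = (5 + 243) mod 7 = 3 -> Thursday
First Thursday is September 1
Thursdays: 1, 8, 15, 22, 29

5 Thursdays


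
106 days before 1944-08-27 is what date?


Start: 1944-08-27, subtract 106 days
Back 27 days from August 27 reaches July 31, 1944 -> 79 left
July 1944 has 31 days -> back to June 30, 1944 -> 48 left
June 1944 has 30 days -> back to May 31, 1944 -> 18 left
May 1944: 31 - 18 = 13 -> lands on May 13

Result: 1944-05-13


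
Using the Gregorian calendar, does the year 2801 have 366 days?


Gregorian leap year rule: divisible by 4, but not by 100, unless also by 400.
2801 is not divisible by 4 -> not a leap year

No


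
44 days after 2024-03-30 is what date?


Start: 2024-03-30, add 44 days
March 2024 has 31 days: 31 - 30 = 1 day to March 31 -> 43 left
April 2024 has 30 days -> 13 left
May 2024: 13 <= 31 -> lands on May 13

Result: 2024-05-13


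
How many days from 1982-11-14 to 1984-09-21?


From 1982-11-14 to 1984-09-21
1982-11-14: days before November = 31 + 28 + 31 + 30 + 31 + 30 + 31 + 31 + 30 + 31 = 304 (1982 is not a leap year); day of year = 304 + 14 = 318
1984-09-21: days before September = 31 + 29 + 31 + 30 + 31 + 30 + 31 + 31 = 244 (1984 is a leap year); day of year = 244 + 21 = 265
Rest of 1982: 365 - 318 = 47
Full years 1983 (365): 365
Total = 47 + 365 + 265 = 677

677 days


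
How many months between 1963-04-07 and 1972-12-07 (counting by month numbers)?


From April 1963 to December 1972
9 years * 12 = 108 months, plus 8 months = 116

116 months


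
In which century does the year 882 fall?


Century = (year - 1) // 100 + 1
= (882 - 1) // 100 + 1
= 881 // 100 + 1
= 8 + 1

9th century


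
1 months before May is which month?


May is month 5
5 - 1 = 4

April


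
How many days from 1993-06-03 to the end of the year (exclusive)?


Day of year: 154 of 365
Remaining = 365 - 154

211 days


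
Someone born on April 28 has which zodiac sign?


Date: April 28
Conventional tropical zodiac dates: Taurus from April 20 onward; Gemini starts May 21
April 28 falls within the Taurus range

Taurus


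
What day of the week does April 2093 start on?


Target: April 1, 2093
Anchor: Jan 1, 2093. With p = 2093 - 1 = 2092: (p + p//4 - p//100 + p//400) mod 7 = (2092 + 523 - 20 + 5) mod 7 = 2600 mod 7 = 3 -> Thursday (Mon=0 ... Sun=6)
Days before April (Jan-Mar): 90 days
Weekday index = (3 + 90) mod 7 = 2

Wednesday


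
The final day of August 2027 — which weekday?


August 2027 has 31 days
Anchor: Jan 1, 2027. With p = 2027 - 1 = 2026: (p + p//4 - p//100 + p//400) mod 7 = (2026 + 506 - 20 + 5) mod 7 = 2517 mod 7 = 4 -> Friday (Mon=0 ... Sun=6)
Days before August (Jan-Jul): 212; August 1 index = (4 + 212) mod 7 = 6 -> Sunday
Last day offset: 31 - 1 = 30 days
Weekday index = (6 + 30) mod 7 = 1

Tuesday, August 31


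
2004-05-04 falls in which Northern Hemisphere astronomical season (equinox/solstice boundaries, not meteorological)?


Date: May 4
Astronomical Spring (approx.; exact equinox/solstice day varies by year): March 20 to June 20
May 4 falls within the Spring window

Spring


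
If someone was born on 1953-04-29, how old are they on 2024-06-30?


Birth: 1953-04-29
Reference: 2024-06-30
Year difference: 2024 - 1953 = 71

71 years old


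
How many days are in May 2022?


May 2022

31 days


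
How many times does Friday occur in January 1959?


January 1959 has 31 days
Anchor: Jan 1, 1959. With p = 1959 - 1 = 1958: (p + p//4 - p//100 + p//400) mod 7 = (1958 + 489 - 19 + 4) mod 7 = 2432 mod 7 = 3 -> Thursday (Mon=0 ... Sun=6)
January 1 is the anchor itself -> Thursday
First Friday is January 2
Fridays: 2, 9, 16, 23, 30

5 Fridays


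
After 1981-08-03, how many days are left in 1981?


Day of year: 215 of 365
Remaining = 365 - 215

150 days


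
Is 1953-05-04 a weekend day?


Anchor: Jan 1, 1953. With p = 1953 - 1 = 1952: (p + p//4 - p//100 + p//400) mod 7 = (1952 + 488 - 19 + 4) mod 7 = 2425 mod 7 = 3 -> Thursday (Mon=0 ... Sun=6)
Day of year: 124; offset = 123
Weekday index = (3 + 123) mod 7 = 0 -> Monday
Weekend days: Saturday, Sunday

No


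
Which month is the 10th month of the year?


Month 10 of 12

October


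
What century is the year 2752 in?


Century = (year - 1) // 100 + 1
= (2752 - 1) // 100 + 1
= 2751 // 100 + 1
= 27 + 1

28th century


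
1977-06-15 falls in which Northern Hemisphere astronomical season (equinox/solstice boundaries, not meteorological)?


Date: June 15
Astronomical Spring (approx.; exact equinox/solstice day varies by year): March 20 to June 20
June 15 falls within the Spring window

Spring


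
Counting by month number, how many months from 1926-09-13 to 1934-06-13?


From September 1926 to June 1934
8 years * 12 = 96 months, minus 3 months = 93

93 months


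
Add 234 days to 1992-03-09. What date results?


Start: 1992-03-09, add 234 days
March 1992 has 31 days: 31 - 9 = 22 days to March 31 -> 212 left
April 1992 has 30 days -> 182 left
May 1992 has 31 days -> 151 left
June 1992 has 30 days -> 121 left
July 1992 has 31 days -> 90 left
August 1992 has 31 days -> 59 left
September 1992 has 30 days -> 29 left
October 1992: 29 <= 31 -> lands on October 29

Result: 1992-10-29


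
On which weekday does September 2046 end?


September 2046 has 30 days
Anchor: Jan 1, 2046. With p = 2046 - 1 = 2045: (p + p//4 - p//100 + p//400) mod 7 = (2045 + 511 - 20 + 5) mod 7 = 2541 mod 7 = 0 -> Monday (Mon=0 ... Sun=6)
Days before September (Jan-Aug): 243; September 1 index = (0 + 243) mod 7 = 5 -> Saturday
Last day offset: 30 - 1 = 29 days
Weekday index = (5 + 29) mod 7 = 6

Sunday, September 30


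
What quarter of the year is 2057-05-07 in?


Month: May (month 5)
Q1: Jan-Mar, Q2: Apr-Jun, Q3: Jul-Sep, Q4: Oct-Dec

Q2


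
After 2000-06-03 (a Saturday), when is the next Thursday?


Current: Saturday
Target: Thursday
Days ahead: 5

Next Thursday: 2000-06-08


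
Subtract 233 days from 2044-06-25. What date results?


Start: 2044-06-25, subtract 233 days
Back 25 days from June 25 reaches May 31, 2044 -> 208 left
May 2044 has 31 days -> back to April 30, 2044 -> 177 left
April 2044 has 30 days -> back to March 31, 2044 -> 147 left
March 2044 has 31 days -> back to February 29, 2044 -> 116 left
February 2044 has 29 days -> back to January 31, 2044 -> 87 left
January 2044 has 31 days -> back to December 31, 2043 -> 56 left
December 2043 has 31 days -> back to November 30, 2043 -> 25 left
November 2043: 30 - 25 = 5 -> lands on November 5

Result: 2043-11-05


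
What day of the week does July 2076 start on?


Target: July 1, 2076
Anchor: Jan 1, 2076. With p = 2076 - 1 = 2075: (p + p//4 - p//100 + p//400) mod 7 = (2075 + 518 - 20 + 5) mod 7 = 2578 mod 7 = 2 -> Wednesday (Mon=0 ... Sun=6)
Days before July (Jan-Jun): 182 days
Weekday index = (2 + 182) mod 7 = 2

Wednesday


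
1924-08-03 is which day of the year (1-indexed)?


Date: August 3, 1924
Days in months 1 through 7: 213
Plus 3 days in August

Day of year: 216


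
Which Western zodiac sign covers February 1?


Date: February 1
Conventional tropical zodiac dates: Aquarius from January 20 onward; Pisces starts February 19
February 1 falls within the Aquarius range

Aquarius


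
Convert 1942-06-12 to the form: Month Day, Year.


ISO 1942-06-12 parses as year=1942, month=06, day=12
Month 6 -> June

June 12, 1942


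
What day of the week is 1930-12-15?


Date: December 15, 1930
Anchor: Jan 1, 1930. With p = 1930 - 1 = 1929: (p + p//4 - p//100 + p//400) mod 7 = (1929 + 482 - 19 + 4) mod 7 = 2396 mod 7 = 2 -> Wednesday (Mon=0 ... Sun=6)
Days before December (Jan-Nov): 334; offset = 334 + 15 - 1 = 348
Weekday index = (2 + 348) mod 7 = 0

Day of the week: Monday


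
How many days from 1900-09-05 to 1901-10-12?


From 1900-09-05 to 1901-10-12
1900-09-05: days before September = 31 + 28 + 31 + 30 + 31 + 30 + 31 + 31 = 243 (1900 is not a leap year); day of year = 243 + 5 = 248
1901-10-12: days before October = 31 + 28 + 31 + 30 + 31 + 30 + 31 + 31 + 30 = 273 (1901 is not a leap year); day of year = 273 + 12 = 285
Rest of 1900: 365 - 248 = 117
Total = 117 + 285 = 402

402 days


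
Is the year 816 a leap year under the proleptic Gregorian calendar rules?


Gregorian leap year rule: divisible by 4, but not by 100, unless also by 400.
816 is divisible by 4 but not 100 -> leap year

Yes


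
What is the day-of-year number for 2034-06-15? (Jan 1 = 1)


Date: June 15, 2034
Days in months 1 through 5: 151
Plus 15 days in June

Day of year: 166


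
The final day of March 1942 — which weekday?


March 1942 has 31 days
Anchor: Jan 1, 1942. With p = 1942 - 1 = 1941: (p + p//4 - p//100 + p//400) mod 7 = (1941 + 485 - 19 + 4) mod 7 = 2411 mod 7 = 3 -> Thursday (Mon=0 ... Sun=6)
Days before March (Jan-Feb): 59; March 1 index = (3 + 59) mod 7 = 6 -> Sunday
Last day offset: 31 - 1 = 30 days
Weekday index = (6 + 30) mod 7 = 1

Tuesday, March 31


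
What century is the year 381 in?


Century = (year - 1) // 100 + 1
= (381 - 1) // 100 + 1
= 380 // 100 + 1
= 3 + 1

4th century


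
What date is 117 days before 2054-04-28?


Start: 2054-04-28, subtract 117 days
Back 28 days from April 28 reaches March 31, 2054 -> 89 left
March 2054 has 31 days -> back to February 28, 2054 -> 58 left
February 2054 has 28 days -> back to January 31, 2054 -> 30 left
January 2054: 31 - 30 = 1 -> lands on January 1

Result: 2054-01-01


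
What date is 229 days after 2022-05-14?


Start: 2022-05-14, add 229 days
May 2022 has 31 days: 31 - 14 = 17 days to May 31 -> 212 left
June 2022 has 30 days -> 182 left
July 2022 has 31 days -> 151 left
August 2022 has 31 days -> 120 left
September 2022 has 30 days -> 90 left
October 2022 has 31 days -> 59 left
November 2022 has 30 days -> 29 left
December 2022: 29 <= 31 -> lands on December 29

Result: 2022-12-29


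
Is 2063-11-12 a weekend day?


Anchor: Jan 1, 2063. With p = 2063 - 1 = 2062: (p + p//4 - p//100 + p//400) mod 7 = (2062 + 515 - 20 + 5) mod 7 = 2562 mod 7 = 0 -> Monday (Mon=0 ... Sun=6)
Day of year: 316; offset = 315
Weekday index = (0 + 315) mod 7 = 0 -> Monday
Weekend days: Saturday, Sunday

No


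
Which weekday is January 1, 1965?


Target: January 1, 1965
Anchor: Jan 1, 1965. With p = 1965 - 1 = 1964: (p + p//4 - p//100 + p//400) mod 7 = (1964 + 491 - 19 + 4) mod 7 = 2440 mod 7 = 4 -> Friday (Mon=0 ... Sun=6)
Offset from anchor: 0 days
Weekday index = (4 + 0) mod 7 = 4

Friday


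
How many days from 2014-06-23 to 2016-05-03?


From 2014-06-23 to 2016-05-03
2014-06-23: days before June = 31 + 28 + 31 + 30 + 31 = 151 (2014 is not a leap year); day of year = 151 + 23 = 174
2016-05-03: days before May = 31 + 29 + 31 + 30 = 121 (2016 is a leap year); day of year = 121 + 3 = 124
Rest of 2014: 365 - 174 = 191
Full years 2015 (365): 365
Total = 191 + 365 + 124 = 680

680 days


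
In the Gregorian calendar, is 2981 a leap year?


Gregorian leap year rule: divisible by 4, but not by 100, unless also by 400.
2981 is not divisible by 4 -> not a leap year

No


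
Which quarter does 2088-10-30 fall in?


Month: October (month 10)
Q1: Jan-Mar, Q2: Apr-Jun, Q3: Jul-Sep, Q4: Oct-Dec

Q4


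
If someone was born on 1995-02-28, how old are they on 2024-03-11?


Birth: 1995-02-28
Reference: 2024-03-11
Year difference: 2024 - 1995 = 29

29 years old


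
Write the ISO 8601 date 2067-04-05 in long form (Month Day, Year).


ISO 2067-04-05 parses as year=2067, month=04, day=05
Month 4 -> April

April 5, 2067


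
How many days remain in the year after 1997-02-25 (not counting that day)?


Day of year: 56 of 365
Remaining = 365 - 56

309 days


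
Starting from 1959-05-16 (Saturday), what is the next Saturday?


Current: Saturday
Target: Saturday
Days ahead: 7

Next Saturday: 1959-05-23


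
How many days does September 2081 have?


September 2081

30 days


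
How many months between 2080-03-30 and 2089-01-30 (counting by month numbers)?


From March 2080 to January 2089
9 years * 12 = 108 months, minus 2 months = 106

106 months


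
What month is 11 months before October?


October is month 10
10 - 11 = -1; wrap: -1 + 12 = 11

November


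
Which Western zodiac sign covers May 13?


Date: May 13
Conventional tropical zodiac dates: Taurus from April 20 onward; Gemini starts May 21
May 13 falls within the Taurus range

Taurus


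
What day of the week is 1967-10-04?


Date: October 4, 1967
Anchor: Jan 1, 1967. With p = 1967 - 1 = 1966: (p + p//4 - p//100 + p//400) mod 7 = (1966 + 491 - 19 + 4) mod 7 = 2442 mod 7 = 6 -> Sunday (Mon=0 ... Sun=6)
Days before October (Jan-Sep): 273; offset = 273 + 4 - 1 = 276
Weekday index = (6 + 276) mod 7 = 2

Day of the week: Wednesday


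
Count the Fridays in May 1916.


May 1916 has 31 days
Anchor: Jan 1, 1916. With p = 1916 - 1 = 1915: (p + p//4 - p//100 + p//400) mod 7 = (1915 + 478 - 19 + 4) mod 7 = 2378 mod 7 = 5 -> Saturday (Mon=0 ... Sun=6)
Days before May (Jan-Apr): 121; May 1 index = (5 + 121) mod 7 = 0 -> Monday
First Friday is May 5
Fridays: 5, 12, 19, 26

4 Fridays


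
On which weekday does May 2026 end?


May 2026 has 31 days
Anchor: Jan 1, 2026. With p = 2026 - 1 = 2025: (p + p//4 - p//100 + p//400) mod 7 = (2025 + 506 - 20 + 5) mod 7 = 2516 mod 7 = 3 -> Thursday (Mon=0 ... Sun=6)
Days before May (Jan-Apr): 120; May 1 index = (3 + 120) mod 7 = 4 -> Friday
Last day offset: 31 - 1 = 30 days
Weekday index = (4 + 30) mod 7 = 6

Sunday, May 31


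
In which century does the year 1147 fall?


Century = (year - 1) // 100 + 1
= (1147 - 1) // 100 + 1
= 1146 // 100 + 1
= 11 + 1

12th century


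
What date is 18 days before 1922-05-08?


Start: 1922-05-08, subtract 18 days
Back 8 days from May 8 reaches April 30, 1922 -> 10 left
April 1922: 30 - 10 = 20 -> lands on April 20

Result: 1922-04-20


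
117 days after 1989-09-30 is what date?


Start: 1989-09-30, add 117 days
September 30 is the last day of September 1989 -> 117 left
October 1989 has 31 days -> 86 left
November 1989 has 30 days -> 56 left
December 1989 has 31 days -> 25 left
January 1990: 25 <= 31 -> lands on January 25

Result: 1990-01-25


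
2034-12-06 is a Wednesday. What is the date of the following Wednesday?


Current: Wednesday
Target: Wednesday
Days ahead: 7

Next Wednesday: 2034-12-13


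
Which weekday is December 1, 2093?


Target: December 1, 2093
Anchor: Jan 1, 2093. With p = 2093 - 1 = 2092: (p + p//4 - p//100 + p//400) mod 7 = (2092 + 523 - 20 + 5) mod 7 = 2600 mod 7 = 3 -> Thursday (Mon=0 ... Sun=6)
Days before December (Jan-Nov): 334 days
Weekday index = (3 + 334) mod 7 = 1

Tuesday


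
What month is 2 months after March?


March is month 3
3 + 2 = 5

May


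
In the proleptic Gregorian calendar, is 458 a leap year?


Gregorian leap year rule: divisible by 4, but not by 100, unless also by 400.
458 is not divisible by 4 -> not a leap year

No


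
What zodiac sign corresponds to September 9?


Date: September 9
Conventional tropical zodiac dates: Virgo from August 23 onward; Libra starts September 23
September 9 falls within the Virgo range

Virgo


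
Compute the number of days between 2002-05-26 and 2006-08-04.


From 2002-05-26 to 2006-08-04
2002-05-26: days before May = 31 + 28 + 31 + 30 = 120 (2002 is not a leap year); day of year = 120 + 26 = 146
2006-08-04: days before August = 31 + 28 + 31 + 30 + 31 + 30 + 31 = 212 (2006 is not a leap year); day of year = 212 + 4 = 216
Rest of 2002: 365 - 146 = 219
Full years 2003 (365), 2004 (366), 2005 (365): 1096
Total = 219 + 1096 + 216 = 1531

1531 days


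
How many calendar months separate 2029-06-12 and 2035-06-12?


From June 2029 to June 2035
6 years * 12 = 72 months = 72

72 months


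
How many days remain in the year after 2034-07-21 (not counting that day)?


Day of year: 202 of 365
Remaining = 365 - 202

163 days


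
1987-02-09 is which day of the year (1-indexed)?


Date: February 9, 1987
Days in months 1 through 1: 31
Plus 9 days in February

Day of year: 40


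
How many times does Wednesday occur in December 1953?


December 1953 has 31 days
Anchor: Jan 1, 1953. With p = 1953 - 1 = 1952: (p + p//4 - p//100 + p//400) mod 7 = (1952 + 488 - 19 + 4) mod 7 = 2425 mod 7 = 3 -> Thursday (Mon=0 ... Sun=6)
Days before December (Jan-Nov): 334; December 1 index = (3 + 334) mod 7 = 1 -> Tuesday
First Wednesday is December 2
Wednesdays: 2, 9, 16, 23, 30

5 Wednesdays


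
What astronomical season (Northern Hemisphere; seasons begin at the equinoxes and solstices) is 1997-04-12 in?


Date: April 12
Astronomical Spring (approx.; exact equinox/solstice day varies by year): March 20 to June 20
April 12 falls within the Spring window

Spring


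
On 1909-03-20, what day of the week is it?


Date: March 20, 1909
Anchor: Jan 1, 1909. With p = 1909 - 1 = 1908: (p + p//4 - p//100 + p//400) mod 7 = (1908 + 477 - 19 + 4) mod 7 = 2370 mod 7 = 4 -> Friday (Mon=0 ... Sun=6)
Days before March (Jan-Feb): 59; offset = 59 + 20 - 1 = 78
Weekday index = (4 + 78) mod 7 = 5

Day of the week: Saturday


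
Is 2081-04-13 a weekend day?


Anchor: Jan 1, 2081. With p = 2081 - 1 = 2080: (p + p//4 - p//100 + p//400) mod 7 = (2080 + 520 - 20 + 5) mod 7 = 2585 mod 7 = 2 -> Wednesday (Mon=0 ... Sun=6)
Day of year: 103; offset = 102
Weekday index = (2 + 102) mod 7 = 6 -> Sunday
Weekend days: Saturday, Sunday

Yes


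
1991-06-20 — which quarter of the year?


Month: June (month 6)
Q1: Jan-Mar, Q2: Apr-Jun, Q3: Jul-Sep, Q4: Oct-Dec

Q2


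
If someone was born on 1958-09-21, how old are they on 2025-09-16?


Birth: 1958-09-21
Reference: 2025-09-16
Year difference: 2025 - 1958 = 67
Birthday not yet reached in 2025, subtract 1

66 years old


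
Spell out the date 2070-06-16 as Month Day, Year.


ISO 2070-06-16 parses as year=2070, month=06, day=16
Month 6 -> June

June 16, 2070


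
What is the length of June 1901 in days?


June 1901

30 days


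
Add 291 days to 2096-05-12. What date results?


Start: 2096-05-12, add 291 days
May 2096 has 31 days: 31 - 12 = 19 days to May 31 -> 272 left
June 2096 has 30 days -> 242 left
July 2096 has 31 days -> 211 left
August 2096 has 31 days -> 180 left
September 2096 has 30 days -> 150 left
October 2096 has 31 days -> 119 left
November 2096 has 30 days -> 89 left
December 2096 has 31 days -> 58 left
January 2097 has 31 days -> 27 left
February 2097: 27 <= 28 -> lands on February 27

Result: 2097-02-27


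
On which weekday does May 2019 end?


May 2019 has 31 days
Anchor: Jan 1, 2019. With p = 2019 - 1 = 2018: (p + p//4 - p//100 + p//400) mod 7 = (2018 + 504 - 20 + 5) mod 7 = 2507 mod 7 = 1 -> Tuesday (Mon=0 ... Sun=6)
Days before May (Jan-Apr): 120; May 1 index = (1 + 120) mod 7 = 2 -> Wednesday
Last day offset: 31 - 1 = 30 days
Weekday index = (2 + 30) mod 7 = 4

Friday, May 31


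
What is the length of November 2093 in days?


November 2093

30 days


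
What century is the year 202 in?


Century = (year - 1) // 100 + 1
= (202 - 1) // 100 + 1
= 201 // 100 + 1
= 2 + 1

3rd century


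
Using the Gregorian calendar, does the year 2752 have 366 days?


Gregorian leap year rule: divisible by 4, but not by 100, unless also by 400.
2752 is divisible by 4 but not 100 -> leap year

Yes


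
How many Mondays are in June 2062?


June 2062 has 30 days
Anchor: Jan 1, 2062. With p = 2062 - 1 = 2061: (p + p//4 - p//100 + p//400) mod 7 = (2061 + 515 - 20 + 5) mod 7 = 2561 mod 7 = 6 -> Sunday (Mon=0 ... Sun=6)
Days before June (Jan-May): 151; June 1 index = (6 + 151) mod 7 = 3 -> Thursday
First Monday is June 5
Mondays: 5, 12, 19, 26

4 Mondays


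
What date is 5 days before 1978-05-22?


Start: 1978-05-22, subtract 5 days
22 - 5 = 17 stays within May 1978

Result: 1978-05-17


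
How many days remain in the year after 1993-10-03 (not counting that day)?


Day of year: 276 of 365
Remaining = 365 - 276

89 days


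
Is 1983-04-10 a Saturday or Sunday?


Anchor: Jan 1, 1983. With p = 1983 - 1 = 1982: (p + p//4 - p//100 + p//400) mod 7 = (1982 + 495 - 19 + 4) mod 7 = 2462 mod 7 = 5 -> Saturday (Mon=0 ... Sun=6)
Day of year: 100; offset = 99
Weekday index = (5 + 99) mod 7 = 6 -> Sunday
Weekend days: Saturday, Sunday

Yes


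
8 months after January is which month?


January is month 1
1 + 8 = 9

September


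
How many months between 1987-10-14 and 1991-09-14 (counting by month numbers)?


From October 1987 to September 1991
4 years * 12 = 48 months, minus 1 month = 47

47 months


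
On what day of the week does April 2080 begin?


Target: April 1, 2080
Anchor: Jan 1, 2080. With p = 2080 - 1 = 2079: (p + p//4 - p//100 + p//400) mod 7 = (2079 + 519 - 20 + 5) mod 7 = 2583 mod 7 = 0 -> Monday (Mon=0 ... Sun=6)
Days before April (Jan-Mar): 91 days
Weekday index = (0 + 91) mod 7 = 0

Monday


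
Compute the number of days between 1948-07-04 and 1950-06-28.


From 1948-07-04 to 1950-06-28
1948-07-04: days before July = 31 + 29 + 31 + 30 + 31 + 30 = 182 (1948 is a leap year); day of year = 182 + 4 = 186
1950-06-28: days before June = 31 + 28 + 31 + 30 + 31 = 151 (1950 is not a leap year); day of year = 151 + 28 = 179
Rest of 1948: 366 - 186 = 180
Full years 1949 (365): 365
Total = 180 + 365 + 179 = 724

724 days


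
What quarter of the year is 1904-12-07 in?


Month: December (month 12)
Q1: Jan-Mar, Q2: Apr-Jun, Q3: Jul-Sep, Q4: Oct-Dec

Q4


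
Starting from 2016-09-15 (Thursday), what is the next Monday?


Current: Thursday
Target: Monday
Days ahead: 4

Next Monday: 2016-09-19


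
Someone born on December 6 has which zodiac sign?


Date: December 6
Conventional tropical zodiac dates: Sagittarius from November 22 onward; Capricorn starts December 22
December 6 falls within the Sagittarius range

Sagittarius


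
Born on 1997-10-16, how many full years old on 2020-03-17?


Birth: 1997-10-16
Reference: 2020-03-17
Year difference: 2020 - 1997 = 23
Birthday not yet reached in 2020, subtract 1

22 years old


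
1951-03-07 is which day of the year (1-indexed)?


Date: March 7, 1951
Days in months 1 through 2: 59
Plus 7 days in March

Day of year: 66


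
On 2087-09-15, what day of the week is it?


Date: September 15, 2087
Anchor: Jan 1, 2087. With p = 2087 - 1 = 2086: (p + p//4 - p//100 + p//400) mod 7 = (2086 + 521 - 20 + 5) mod 7 = 2592 mod 7 = 2 -> Wednesday (Mon=0 ... Sun=6)
Days before September (Jan-Aug): 243; offset = 243 + 15 - 1 = 257
Weekday index = (2 + 257) mod 7 = 0

Day of the week: Monday


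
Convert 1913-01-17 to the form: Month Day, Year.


ISO 1913-01-17 parses as year=1913, month=01, day=17
Month 1 -> January

January 17, 1913


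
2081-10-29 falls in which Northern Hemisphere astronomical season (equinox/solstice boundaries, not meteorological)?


Date: October 29
Astronomical Autumn (approx.; exact equinox/solstice day varies by year): September 22 to December 20
October 29 falls within the Autumn window

Autumn


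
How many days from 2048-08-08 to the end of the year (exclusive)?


Day of year: 221 of 366
Remaining = 366 - 221

145 days


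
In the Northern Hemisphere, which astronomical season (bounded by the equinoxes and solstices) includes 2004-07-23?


Date: July 23
Astronomical Summer (approx.; exact equinox/solstice day varies by year): June 21 to September 21
July 23 falls within the Summer window

Summer


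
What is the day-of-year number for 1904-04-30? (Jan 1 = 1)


Date: April 30, 1904
Days in months 1 through 3: 91
Plus 30 days in April

Day of year: 121


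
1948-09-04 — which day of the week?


Date: September 4, 1948
Anchor: Jan 1, 1948. With p = 1948 - 1 = 1947: (p + p//4 - p//100 + p//400) mod 7 = (1947 + 486 - 19 + 4) mod 7 = 2418 mod 7 = 3 -> Thursday (Mon=0 ... Sun=6)
Days before September (Jan-Aug): 244; offset = 244 + 4 - 1 = 247
Weekday index = (3 + 247) mod 7 = 5

Day of the week: Saturday


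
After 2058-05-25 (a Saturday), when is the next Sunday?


Current: Saturday
Target: Sunday
Days ahead: 1

Next Sunday: 2058-05-26


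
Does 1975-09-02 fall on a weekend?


Anchor: Jan 1, 1975. With p = 1975 - 1 = 1974: (p + p//4 - p//100 + p//400) mod 7 = (1974 + 493 - 19 + 4) mod 7 = 2452 mod 7 = 2 -> Wednesday (Mon=0 ... Sun=6)
Day of year: 245; offset = 244
Weekday index = (2 + 244) mod 7 = 1 -> Tuesday
Weekend days: Saturday, Sunday

No


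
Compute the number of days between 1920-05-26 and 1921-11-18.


From 1920-05-26 to 1921-11-18
1920-05-26: days before May = 31 + 29 + 31 + 30 = 121 (1920 is a leap year); day of year = 121 + 26 = 147
1921-11-18: days before November = 31 + 28 + 31 + 30 + 31 + 30 + 31 + 31 + 30 + 31 = 304 (1921 is not a leap year); day of year = 304 + 18 = 322
Rest of 1920: 366 - 147 = 219
Total = 219 + 322 = 541

541 days


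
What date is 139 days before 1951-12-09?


Start: 1951-12-09, subtract 139 days
Back 9 days from December 9 reaches November 30, 1951 -> 130 left
November 1951 has 30 days -> back to October 31, 1951 -> 100 left
October 1951 has 31 days -> back to September 30, 1951 -> 69 left
September 1951 has 30 days -> back to August 31, 1951 -> 39 left
August 1951 has 31 days -> back to July 31, 1951 -> 8 left
July 1951: 31 - 8 = 23 -> lands on July 23

Result: 1951-07-23


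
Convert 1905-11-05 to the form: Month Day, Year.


ISO 1905-11-05 parses as year=1905, month=11, day=05
Month 11 -> November

November 5, 1905


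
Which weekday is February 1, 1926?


Target: February 1, 1926
Anchor: Jan 1, 1926. With p = 1926 - 1 = 1925: (p + p//4 - p//100 + p//400) mod 7 = (1925 + 481 - 19 + 4) mod 7 = 2391 mod 7 = 4 -> Friday (Mon=0 ... Sun=6)
Days before February (Jan): 31 days
Weekday index = (4 + 31) mod 7 = 0

Monday


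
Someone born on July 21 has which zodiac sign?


Date: July 21
Conventional tropical zodiac dates: Cancer from June 21 onward; Leo starts July 23
July 21 falls within the Cancer range

Cancer


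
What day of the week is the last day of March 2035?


March 2035 has 31 days
Anchor: Jan 1, 2035. With p = 2035 - 1 = 2034: (p + p//4 - p//100 + p//400) mod 7 = (2034 + 508 - 20 + 5) mod 7 = 2527 mod 7 = 0 -> Monday (Mon=0 ... Sun=6)
Days before March (Jan-Feb): 59; March 1 index = (0 + 59) mod 7 = 3 -> Thursday
Last day offset: 31 - 1 = 30 days
Weekday index = (3 + 30) mod 7 = 5

Saturday, March 31


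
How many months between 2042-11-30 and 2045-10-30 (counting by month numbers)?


From November 2042 to October 2045
3 years * 12 = 36 months, minus 1 month = 35

35 months


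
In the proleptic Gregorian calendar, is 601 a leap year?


Gregorian leap year rule: divisible by 4, but not by 100, unless also by 400.
601 is not divisible by 4 -> not a leap year

No


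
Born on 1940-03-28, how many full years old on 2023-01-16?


Birth: 1940-03-28
Reference: 2023-01-16
Year difference: 2023 - 1940 = 83
Birthday not yet reached in 2023, subtract 1

82 years old


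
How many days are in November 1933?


November 1933

30 days


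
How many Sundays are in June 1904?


June 1904 has 30 days
Anchor: Jan 1, 1904. With p = 1904 - 1 = 1903: (p + p//4 - p//100 + p//400) mod 7 = (1903 + 475 - 19 + 4) mod 7 = 2363 mod 7 = 4 -> Friday (Mon=0 ... Sun=6)
Days before June (Jan-May): 152; June 1 index = (4 + 152) mod 7 = 2 -> Wednesday
First Sunday is June 5
Sundays: 5, 12, 19, 26

4 Sundays


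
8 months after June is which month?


June is month 6
6 + 8 = 14; wrap: 14 - 12 = 2

February


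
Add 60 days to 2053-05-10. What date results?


Start: 2053-05-10, add 60 days
May 2053 has 31 days: 31 - 10 = 21 days to May 31 -> 39 left
June 2053 has 30 days -> 9 left
July 2053: 9 <= 31 -> lands on July 9

Result: 2053-07-09


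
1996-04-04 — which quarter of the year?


Month: April (month 4)
Q1: Jan-Mar, Q2: Apr-Jun, Q3: Jul-Sep, Q4: Oct-Dec

Q2


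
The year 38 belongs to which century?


Century = (year - 1) // 100 + 1
= (38 - 1) // 100 + 1
= 37 // 100 + 1
= 0 + 1

1st century


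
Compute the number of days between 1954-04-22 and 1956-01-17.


From 1954-04-22 to 1956-01-17
1954-04-22: days before April = 31 + 28 + 31 = 90 (1954 is not a leap year); day of year = 90 + 22 = 112
1956-01-17: day of year = 17
Rest of 1954: 365 - 112 = 253
Full years 1955 (365): 365
Total = 253 + 365 + 17 = 635

635 days


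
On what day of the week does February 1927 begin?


Target: February 1, 1927
Anchor: Jan 1, 1927. With p = 1927 - 1 = 1926: (p + p//4 - p//100 + p//400) mod 7 = (1926 + 481 - 19 + 4) mod 7 = 2392 mod 7 = 5 -> Saturday (Mon=0 ... Sun=6)
Days before February (Jan): 31 days
Weekday index = (5 + 31) mod 7 = 1

Tuesday


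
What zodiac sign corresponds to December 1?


Date: December 1
Conventional tropical zodiac dates: Sagittarius from November 22 onward; Capricorn starts December 22
December 1 falls within the Sagittarius range

Sagittarius


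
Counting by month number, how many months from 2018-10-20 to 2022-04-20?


From October 2018 to April 2022
4 years * 12 = 48 months, minus 6 months = 42

42 months


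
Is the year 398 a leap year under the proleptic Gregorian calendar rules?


Gregorian leap year rule: divisible by 4, but not by 100, unless also by 400.
398 is not divisible by 4 -> not a leap year

No


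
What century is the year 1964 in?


Century = (year - 1) // 100 + 1
= (1964 - 1) // 100 + 1
= 1963 // 100 + 1
= 19 + 1

20th century


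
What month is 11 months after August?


August is month 8
8 + 11 = 19; wrap: 19 - 12 = 7

July


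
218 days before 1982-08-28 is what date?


Start: 1982-08-28, subtract 218 days
Back 28 days from August 28 reaches July 31, 1982 -> 190 left
July 1982 has 31 days -> back to June 30, 1982 -> 159 left
June 1982 has 30 days -> back to May 31, 1982 -> 129 left
May 1982 has 31 days -> back to April 30, 1982 -> 98 left
April 1982 has 30 days -> back to March 31, 1982 -> 68 left
March 1982 has 31 days -> back to February 28, 1982 -> 37 left
February 1982 has 28 days -> back to January 31, 1982 -> 9 left
January 1982: 31 - 9 = 22 -> lands on January 22

Result: 1982-01-22


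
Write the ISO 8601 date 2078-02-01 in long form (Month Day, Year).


ISO 2078-02-01 parses as year=2078, month=02, day=01
Month 2 -> February

February 1, 2078


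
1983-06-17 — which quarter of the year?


Month: June (month 6)
Q1: Jan-Mar, Q2: Apr-Jun, Q3: Jul-Sep, Q4: Oct-Dec

Q2


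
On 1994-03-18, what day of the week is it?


Date: March 18, 1994
Anchor: Jan 1, 1994. With p = 1994 - 1 = 1993: (p + p//4 - p//100 + p//400) mod 7 = (1993 + 498 - 19 + 4) mod 7 = 2476 mod 7 = 5 -> Saturday (Mon=0 ... Sun=6)
Days before March (Jan-Feb): 59; offset = 59 + 18 - 1 = 76
Weekday index = (5 + 76) mod 7 = 4

Day of the week: Friday


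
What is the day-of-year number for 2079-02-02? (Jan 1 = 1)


Date: February 2, 2079
Days in months 1 through 1: 31
Plus 2 days in February

Day of year: 33


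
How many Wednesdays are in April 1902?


April 1902 has 30 days
Anchor: Jan 1, 1902. With p = 1902 - 1 = 1901: (p + p//4 - p//100 + p//400) mod 7 = (1901 + 475 - 19 + 4) mod 7 = 2361 mod 7 = 2 -> Wednesday (Mon=0 ... Sun=6)
Days before April (Jan-Mar): 90; April 1 index = (2 + 90) mod 7 = 1 -> Tuesday
First Wednesday is April 2
Wednesdays: 2, 9, 16, 23, 30

5 Wednesdays


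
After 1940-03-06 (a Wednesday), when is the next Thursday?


Current: Wednesday
Target: Thursday
Days ahead: 1

Next Thursday: 1940-03-07


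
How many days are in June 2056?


June 2056

30 days


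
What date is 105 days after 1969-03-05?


Start: 1969-03-05, add 105 days
March 1969 has 31 days: 31 - 5 = 26 days to March 31 -> 79 left
April 1969 has 30 days -> 49 left
May 1969 has 31 days -> 18 left
June 1969: 18 <= 30 -> lands on June 18

Result: 1969-06-18


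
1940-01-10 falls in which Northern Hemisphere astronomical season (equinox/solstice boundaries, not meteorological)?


Date: January 10
Astronomical Winter (approx.; exact equinox/solstice day varies by year): December 21 to March 19
January 10 falls within the Winter window

Winter


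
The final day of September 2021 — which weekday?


September 2021 has 30 days
Anchor: Jan 1, 2021. With p = 2021 - 1 = 2020: (p + p//4 - p//100 + p//400) mod 7 = (2020 + 505 - 20 + 5) mod 7 = 2510 mod 7 = 4 -> Friday (Mon=0 ... Sun=6)
Days before September (Jan-Aug): 243; September 1 index = (4 + 243) mod 7 = 2 -> Wednesday
Last day offset: 30 - 1 = 29 days
Weekday index = (2 + 29) mod 7 = 3

Thursday, September 30


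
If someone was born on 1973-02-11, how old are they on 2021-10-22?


Birth: 1973-02-11
Reference: 2021-10-22
Year difference: 2021 - 1973 = 48

48 years old


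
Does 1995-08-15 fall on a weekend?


Anchor: Jan 1, 1995. With p = 1995 - 1 = 1994: (p + p//4 - p//100 + p//400) mod 7 = (1994 + 498 - 19 + 4) mod 7 = 2477 mod 7 = 6 -> Sunday (Mon=0 ... Sun=6)
Day of year: 227; offset = 226
Weekday index = (6 + 226) mod 7 = 1 -> Tuesday
Weekend days: Saturday, Sunday

No


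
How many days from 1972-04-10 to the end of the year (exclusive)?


Day of year: 101 of 366
Remaining = 366 - 101

265 days


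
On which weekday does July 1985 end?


July 1985 has 31 days
Anchor: Jan 1, 1985. With p = 1985 - 1 = 1984: (p + p//4 - p//100 + p//400) mod 7 = (1984 + 496 - 19 + 4) mod 7 = 2465 mod 7 = 1 -> Tuesday (Mon=0 ... Sun=6)
Days before July (Jan-Jun): 181; July 1 index = (1 + 181) mod 7 = 0 -> Monday
Last day offset: 31 - 1 = 30 days
Weekday index = (0 + 30) mod 7 = 2

Wednesday, July 31


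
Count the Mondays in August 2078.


August 2078 has 31 days
Anchor: Jan 1, 2078. With p = 2078 - 1 = 2077: (p + p//4 - p//100 + p//400) mod 7 = (2077 + 519 - 20 + 5) mod 7 = 2581 mod 7 = 5 -> Saturday (Mon=0 ... Sun=6)
Days before August (Jan-Jul): 212; August 1 index = (5 + 212) mod 7 = 0 -> Monday
First Monday is August 1
Mondays: 1, 8, 15, 22, 29

5 Mondays


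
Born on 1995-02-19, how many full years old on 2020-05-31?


Birth: 1995-02-19
Reference: 2020-05-31
Year difference: 2020 - 1995 = 25

25 years old


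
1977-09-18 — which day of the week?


Date: September 18, 1977
Anchor: Jan 1, 1977. With p = 1977 - 1 = 1976: (p + p//4 - p//100 + p//400) mod 7 = (1976 + 494 - 19 + 4) mod 7 = 2455 mod 7 = 5 -> Saturday (Mon=0 ... Sun=6)
Days before September (Jan-Aug): 243; offset = 243 + 18 - 1 = 260
Weekday index = (5 + 260) mod 7 = 6

Day of the week: Sunday


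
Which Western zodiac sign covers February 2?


Date: February 2
Conventional tropical zodiac dates: Aquarius from January 20 onward; Pisces starts February 19
February 2 falls within the Aquarius range

Aquarius


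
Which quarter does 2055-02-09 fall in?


Month: February (month 2)
Q1: Jan-Mar, Q2: Apr-Jun, Q3: Jul-Sep, Q4: Oct-Dec

Q1


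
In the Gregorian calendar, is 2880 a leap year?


Gregorian leap year rule: divisible by 4, but not by 100, unless also by 400.
2880 is divisible by 4 but not 100 -> leap year

Yes


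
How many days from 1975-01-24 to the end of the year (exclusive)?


Day of year: 24 of 365
Remaining = 365 - 24

341 days


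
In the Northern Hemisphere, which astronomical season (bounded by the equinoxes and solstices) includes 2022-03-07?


Date: March 7
Astronomical Winter (approx.; exact equinox/solstice day varies by year): December 21 to March 19
March 7 falls within the Winter window

Winter


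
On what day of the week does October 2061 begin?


Target: October 1, 2061
Anchor: Jan 1, 2061. With p = 2061 - 1 = 2060: (p + p//4 - p//100 + p//400) mod 7 = (2060 + 515 - 20 + 5) mod 7 = 2560 mod 7 = 5 -> Saturday (Mon=0 ... Sun=6)
Days before October (Jan-Sep): 273 days
Weekday index = (5 + 273) mod 7 = 5

Saturday


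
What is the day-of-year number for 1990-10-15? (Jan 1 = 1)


Date: October 15, 1990
Days in months 1 through 9: 273
Plus 15 days in October

Day of year: 288


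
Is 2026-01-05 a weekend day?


Anchor: Jan 1, 2026. With p = 2026 - 1 = 2025: (p + p//4 - p//100 + p//400) mod 7 = (2025 + 506 - 20 + 5) mod 7 = 2516 mod 7 = 3 -> Thursday (Mon=0 ... Sun=6)
Day of year: 5; offset = 4
Weekday index = (3 + 4) mod 7 = 0 -> Monday
Weekend days: Saturday, Sunday

No
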